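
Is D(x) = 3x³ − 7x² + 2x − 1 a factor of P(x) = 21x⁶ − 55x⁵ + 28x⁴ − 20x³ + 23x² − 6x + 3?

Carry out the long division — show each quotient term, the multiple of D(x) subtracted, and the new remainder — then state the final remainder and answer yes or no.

R(x) = 0, so D(x) is a factor of P(x). yes

Step 1: lead(21x⁶ − 55x⁵ + 28x⁴ − 20x³ + 23x² − 6x + 3) ÷ lead(D) = 21x⁶ ÷ 3x³ = 7x³. Subtract (7x³)·D = 21x⁶ − 49x⁵ + 14x⁴ − 7x³. Remainder: −6x⁵ + 14x⁴ − 13x³ + 23x² − 6x + 3.
Step 2: lead(−6x⁵ + 14x⁴ − 13x³ + 23x² − 6x + 3) ÷ lead(D) = −6x⁵ ÷ 3x³ = −2x². Subtract (−2x²)·D = −6x⁵ + 14x⁴ − 4x³ + 2x². Remainder: −9x³ + 21x² − 6x + 3.
Step 3: lead(−9x³ + 21x² − 6x + 3) ÷ lead(D) = −9x³ ÷ 3x³ = −3. Subtract (−3)·D = −9x³ + 21x² − 6x + 3. Remainder: 0.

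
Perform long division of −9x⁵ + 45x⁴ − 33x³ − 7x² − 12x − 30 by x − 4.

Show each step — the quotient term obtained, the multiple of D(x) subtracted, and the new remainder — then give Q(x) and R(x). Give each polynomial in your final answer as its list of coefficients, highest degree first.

Q = [-9, 9, 3, 5, 8]; R = [2]

Step 1: lead(−9x⁵ + 45x⁴ − 33x³ − 7x² − 12x − 30) ÷ lead(D) = −9x⁵ ÷ x = −9x⁴. Subtract (−9x⁴)·D = −9x⁵ + 36x⁴. Remainder: 9x⁴ − 33x³ − 7x² − 12x − 30.
Step 2: lead(9x⁴ − 33x³ − 7x² − 12x − 30) ÷ lead(D) = 9x⁴ ÷ x = 9x³. Subtract (9x³)·D = 9x⁴ − 36x³. Remainder: 3x³ − 7x² − 12x − 30.
Step 3: lead(3x³ − 7x² − 12x − 30) ÷ lead(D) = 3x³ ÷ x = 3x². Subtract (3x²)·D = 3x³ − 12x². Remainder: 5x² − 12x − 30.
Step 4: lead(5x² − 12x − 30) ÷ lead(D) = 5x² ÷ x = 5x. Subtract (5x)·D = 5x² − 20x. Remainder: 8x − 30.
Step 5: lead(8x − 30) ÷ lead(D) = 8x ÷ x = 8. Subtract (8)·D = 8x − 32. Remainder: 2.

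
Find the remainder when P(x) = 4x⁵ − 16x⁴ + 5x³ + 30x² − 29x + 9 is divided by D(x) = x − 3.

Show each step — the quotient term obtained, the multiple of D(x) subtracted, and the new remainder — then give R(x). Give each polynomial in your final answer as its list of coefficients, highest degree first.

R = [3]

Step 1: lead(4x⁵ − 16x⁴ + 5x³ + 30x² − 29x + 9) ÷ lead(D) = 4x⁵ ÷ x = 4x⁴. Subtract (4x⁴)·D = 4x⁵ − 12x⁴. Remainder: −4x⁴ + 5x³ + 30x² − 29x + 9.
Step 2: lead(−4x⁴ + 5x³ + 30x² − 29x + 9) ÷ lead(D) = −4x⁴ ÷ x = −4x³. Subtract (−4x³)·D = −4x⁴ + 12x³. Remainder: −7x³ + 30x² − 29x + 9.
Step 3: lead(−7x³ + 30x² − 29x + 9) ÷ lead(D) = −7x³ ÷ x = −7x². Subtract (−7x²)·D = −7x³ + 21x². Remainder: 9x² − 29x + 9.
Step 4: lead(9x² − 29x + 9) ÷ lead(D) = 9x² ÷ x = 9x. Subtract (9x)·D = 9x² − 27x. Remainder: −2x + 9.
Step 5: lead(−2x + 9) ÷ lead(D) = −2x ÷ x = −2. Subtract (−2)·D = −2x + 6. Remainder: 3.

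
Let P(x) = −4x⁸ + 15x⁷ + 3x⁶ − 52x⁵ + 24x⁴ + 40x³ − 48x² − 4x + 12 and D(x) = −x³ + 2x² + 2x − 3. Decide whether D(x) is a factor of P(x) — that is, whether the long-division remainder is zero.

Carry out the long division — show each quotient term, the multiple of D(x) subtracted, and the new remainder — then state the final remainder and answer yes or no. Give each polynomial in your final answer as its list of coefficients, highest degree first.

Step 1: lead(−4x⁸ + 15x⁷ + 3x⁶ − 52x⁵ + 24x⁴ + 40x³ − 48x² − 4x + 12) ÷ lead(D) = −4x⁸ ÷ −x³ = 4x⁵. Subtract (4x⁵)·D = −4x⁸ + 8x⁷ + 8x⁶ − 12x⁵. Remainder: 7x⁷ − 5x⁶ − 40x⁵ + 24x⁴ + 40x³ − 48x² − 4x + 12.
Step 2: lead(7x⁷ − 5x⁶ − 40x⁵ + 24x⁴ + 40x³ − 48x² − 4x + 12) ÷ lead(D) = 7x⁷ ÷ −x³ = −7x⁴. Subtract (−7x⁴)·D = 7x⁷ − 14x⁶ − 14x⁵ + 21x⁴. Remainder: 9x⁶ − 26x⁵ + 3x⁴ + 40x³ − 48x² − 4x + 12.
Step 3: lead(9x⁶ − 26x⁵ + 3x⁴ + 40x³ − 48x² − 4x + 12) ÷ lead(D) = 9x⁶ ÷ −x³ = −9x³. Subtract (−9x³)·D = 9x⁶ − 18x⁵ − 18x⁴ + 27x³. Remainder: −8x⁵ + 21x⁴ + 13x³ − 48x² − 4x + 12.
Step 4: lead(−8x⁵ + 21x⁴ + 13x³ − 48x² − 4x + 12) ÷ lead(D) = −8x⁵ ÷ −x³ = 8x². Subtract (8x²)·D = −8x⁵ + 16x⁴ + 16x³ − 24x². Remainder: 5x⁴ − 3x³ − 24x² − 4x + 12.
Step 5: lead(5x⁴ − 3x³ − 24x² − 4x + 12) ÷ lead(D) = 5x⁴ ÷ −x³ = −5x. Subtract (−5x)·D = 5x⁴ − 10x³ − 10x² + 15x. Remainder: 7x³ − 14x² − 19x + 12.
Step 6: lead(7x³ − 14x² − 19x + 12) ÷ lead(D) = 7x³ ÷ −x³ = −7. Subtract (−7)·D = 7x³ − 14x² − 14x + 21. Remainder: −5x − 9.

R = [-5, -9], so D(x) is not a factor of P(x). no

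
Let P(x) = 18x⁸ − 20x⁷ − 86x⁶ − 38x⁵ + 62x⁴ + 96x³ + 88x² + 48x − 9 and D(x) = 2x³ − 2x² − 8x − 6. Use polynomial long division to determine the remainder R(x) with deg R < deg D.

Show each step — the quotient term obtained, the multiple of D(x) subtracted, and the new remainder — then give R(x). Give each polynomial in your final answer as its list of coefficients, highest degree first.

Step 1: lead(18x⁸ − 20x⁷ − 86x⁶ − 38x⁵ + 62x⁴ + 96x³ + 88x² + 48x − 9) ÷ lead(D) = 18x⁸ ÷ 2x³ = 9x⁵. Subtract (9x⁵)·D = 18x⁸ − 18x⁷ − 72x⁶ − 54x⁵. Remainder: −2x⁷ − 14x⁶ + 16x⁵ + 62x⁴ + 96x³ + 88x² + 48x − 9.
Step 2: lead(−2x⁷ − 14x⁶ + 16x⁵ + 62x⁴ + 96x³ + 88x² + 48x − 9) ÷ lead(D) = −2x⁷ ÷ 2x³ = −x⁴. Subtract (−x⁴)·D = −2x⁷ + 2x⁶ + 8x⁵ + 6x⁴. Remainder: −16x⁶ + 8x⁵ + 56x⁴ + 96x³ + 88x² + 48x − 9.
Step 3: lead(−16x⁶ + 8x⁵ + 56x⁴ + 96x³ + 88x² + 48x − 9) ÷ lead(D) = −16x⁶ ÷ 2x³ = −8x³. Subtract (−8x³)·D = −16x⁶ + 16x⁵ + 64x⁴ + 48x³. Remainder: −8x⁵ − 8x⁴ + 48x³ + 88x² + 48x − 9.
Step 4: lead(−8x⁵ − 8x⁴ + 48x³ + 88x² + 48x − 9) ÷ lead(D) = −8x⁵ ÷ 2x³ = −4x². Subtract (−4x²)·D = −8x⁵ + 8x⁴ + 32x³ + 24x². Remainder: −16x⁴ + 16x³ + 64x² + 48x − 9.
Step 5: lead(−16x⁴ + 16x³ + 64x² + 48x − 9) ÷ lead(D) = −16x⁴ ÷ 2x³ = −8x. Subtract (−8x)·D = −16x⁴ + 16x³ + 64x² + 48x. Remainder: −9.

R = [-9]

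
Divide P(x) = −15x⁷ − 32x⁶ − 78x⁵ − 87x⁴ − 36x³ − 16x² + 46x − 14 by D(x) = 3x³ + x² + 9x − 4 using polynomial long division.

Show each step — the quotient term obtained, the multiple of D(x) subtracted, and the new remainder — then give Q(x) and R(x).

Step 1: lead(−15x⁷ − 32x⁶ − 78x⁵ − 87x⁴ − 36x³ − 16x² + 46x − 14) ÷ lead(D) = −15x⁷ ÷ 3x³ = −5x⁴. Subtract (−5x⁴)·D = −15x⁷ − 5x⁶ − 45x⁵ + 20x⁴. Remainder: −27x⁶ − 33x⁵ − 107x⁴ − 36x³ − 16x² + 46x − 14.
Step 2: lead(−27x⁶ − 33x⁵ − 107x⁴ − 36x³ − 16x² + 46x − 14) ÷ lead(D) = −27x⁶ ÷ 3x³ = −9x³. Subtract (−9x³)·D = −27x⁶ − 9x⁵ − 81x⁴ + 36x³. Remainder: −24x⁵ − 26x⁴ − 72x³ − 16x² + 46x − 14.
Step 3: lead(−24x⁵ − 26x⁴ − 72x³ − 16x² + 46x − 14) ÷ lead(D) = −24x⁵ ÷ 3x³ = −8x². Subtract (−8x²)·D = −24x⁵ − 8x⁴ − 72x³ + 32x². Remainder: −18x⁴ − 48x² + 46x − 14.
Step 4: lead(−18x⁴ − 48x² + 46x − 14) ÷ lead(D) = −18x⁴ ÷ 3x³ = −6x. Subtract (−6x)·D = −18x⁴ − 6x³ − 54x² + 24x. Remainder: 6x³ + 6x² + 22x − 14.
Step 5: lead(6x³ + 6x² + 22x − 14) ÷ lead(D) = 6x³ ÷ 3x³ = 2. Subtract (2)·D = 6x³ + 2x² + 18x − 8. Remainder: 4x² + 4x − 6.

Q(x) = −5x⁴ − 9x³ − 8x² − 6x + 2; R(x) = 4x² + 4x − 6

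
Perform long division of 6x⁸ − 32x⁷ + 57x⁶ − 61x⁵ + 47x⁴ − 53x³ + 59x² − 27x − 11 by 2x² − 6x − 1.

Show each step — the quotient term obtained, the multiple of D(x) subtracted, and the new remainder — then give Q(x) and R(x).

Q(x) = 3x⁶ − 7x⁵ + 9x⁴ − 7x³ + 7x² − 9x + 6; R(x) = −5

Step 1: lead(6x⁸ − 32x⁷ + 57x⁶ − 61x⁵ + 47x⁴ − 53x³ + 59x² − 27x − 11) ÷ lead(D) = 6x⁸ ÷ 2x² = 3x⁶. Subtract (3x⁶)·D = 6x⁸ − 18x⁷ − 3x⁶. Remainder: −14x⁷ + 60x⁶ − 61x⁵ + 47x⁴ − 53x³ + 59x² − 27x − 11.
Step 2: lead(−14x⁷ + 60x⁶ − 61x⁵ + 47x⁴ − 53x³ + 59x² − 27x − 11) ÷ lead(D) = −14x⁷ ÷ 2x² = −7x⁵. Subtract (−7x⁵)·D = −14x⁷ + 42x⁶ + 7x⁵. Remainder: 18x⁶ − 68x⁵ + 47x⁴ − 53x³ + 59x² − 27x − 11.
Step 3: lead(18x⁶ − 68x⁵ + 47x⁴ − 53x³ + 59x² − 27x − 11) ÷ lead(D) = 18x⁶ ÷ 2x² = 9x⁴. Subtract (9x⁴)·D = 18x⁶ − 54x⁵ − 9x⁴. Remainder: −14x⁵ + 56x⁴ − 53x³ + 59x² − 27x − 11.
Step 4: lead(−14x⁵ + 56x⁴ − 53x³ + 59x² − 27x − 11) ÷ lead(D) = −14x⁵ ÷ 2x² = −7x³. Subtract (−7x³)·D = −14x⁵ + 42x⁴ + 7x³. Remainder: 14x⁴ − 60x³ + 59x² − 27x − 11.
Step 5: lead(14x⁴ − 60x³ + 59x² − 27x − 11) ÷ lead(D) = 14x⁴ ÷ 2x² = 7x². Subtract (7x²)·D = 14x⁴ − 42x³ − 7x². Remainder: −18x³ + 66x² − 27x − 11.
Step 6: lead(−18x³ + 66x² − 27x − 11) ÷ lead(D) = −18x³ ÷ 2x² = −9x. Subtract (−9x)·D = −18x³ + 54x² + 9x. Remainder: 12x² − 36x − 11.
Step 7: lead(12x² − 36x − 11) ÷ lead(D) = 12x² ÷ 2x² = 6. Subtract (6)·D = 12x² − 36x − 6. Remainder: −5.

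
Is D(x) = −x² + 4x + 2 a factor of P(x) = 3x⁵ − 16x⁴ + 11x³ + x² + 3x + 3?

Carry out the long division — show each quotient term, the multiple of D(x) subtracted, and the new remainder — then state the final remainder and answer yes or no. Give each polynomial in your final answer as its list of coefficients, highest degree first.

Step 1: lead(3x⁵ − 16x⁴ + 11x³ + x² + 3x + 3) ÷ lead(D) = 3x⁵ ÷ −x² = −3x³. Subtract (−3x³)·D = 3x⁵ − 12x⁴ − 6x³. Remainder: −4x⁴ + 17x³ + x² + 3x + 3.
Step 2: lead(−4x⁴ + 17x³ + x² + 3x + 3) ÷ lead(D) = −4x⁴ ÷ −x² = 4x². Subtract (4x²)·D = −4x⁴ + 16x³ + 8x². Remainder: x³ − 7x² + 3x + 3.
Step 3: lead(x³ − 7x² + 3x + 3) ÷ lead(D) = x³ ÷ −x² = −x. Subtract (−x)·D = x³ − 4x² − 2x. Remainder: −3x² + 5x + 3.
Step 4: lead(−3x² + 5x + 3) ÷ lead(D) = −3x² ÷ −x² = 3. Subtract (3)·D = −3x² + 12x + 6. Remainder: −7x − 3.

R = [-7, -3], so D(x) is not a factor of P(x). no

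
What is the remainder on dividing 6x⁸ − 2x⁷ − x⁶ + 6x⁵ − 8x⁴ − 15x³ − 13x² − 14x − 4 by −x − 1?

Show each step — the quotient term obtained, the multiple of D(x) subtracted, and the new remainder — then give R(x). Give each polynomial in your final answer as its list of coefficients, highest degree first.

R = [5]

Step 1: lead(6x⁸ − 2x⁷ − x⁶ + 6x⁵ − 8x⁴ − 15x³ − 13x² − 14x − 4) ÷ lead(D) = 6x⁸ ÷ −x = −6x⁷. Subtract (−6x⁷)·D = 6x⁸ + 6x⁷. Remainder: −8x⁷ − x⁶ + 6x⁵ − 8x⁴ − 15x³ − 13x² − 14x − 4.
Step 2: lead(−8x⁷ − x⁶ + 6x⁵ − 8x⁴ − 15x³ − 13x² − 14x − 4) ÷ lead(D) = −8x⁷ ÷ −x = 8x⁶. Subtract (8x⁶)·D = −8x⁷ − 8x⁶. Remainder: 7x⁶ + 6x⁵ − 8x⁴ − 15x³ − 13x² − 14x − 4.
Step 3: lead(7x⁶ + 6x⁵ − 8x⁴ − 15x³ − 13x² − 14x − 4) ÷ lead(D) = 7x⁶ ÷ −x = −7x⁵. Subtract (−7x⁵)·D = 7x⁶ + 7x⁵. Remainder: −x⁵ − 8x⁴ − 15x³ − 13x² − 14x − 4.
Step 4: lead(−x⁵ − 8x⁴ − 15x³ − 13x² − 14x − 4) ÷ lead(D) = −x⁵ ÷ −x = x⁴. Subtract (x⁴)·D = −x⁵ − x⁴. Remainder: −7x⁴ − 15x³ − 13x² − 14x − 4.
Step 5: lead(−7x⁴ − 15x³ − 13x² − 14x − 4) ÷ lead(D) = −7x⁴ ÷ −x = 7x³. Subtract (7x³)·D = −7x⁴ − 7x³. Remainder: −8x³ − 13x² − 14x − 4.
Step 6: lead(−8x³ − 13x² − 14x − 4) ÷ lead(D) = −8x³ ÷ −x = 8x². Subtract (8x²)·D = −8x³ − 8x². Remainder: −5x² − 14x − 4.
Step 7: lead(−5x² − 14x − 4) ÷ lead(D) = −5x² ÷ −x = 5x. Subtract (5x)·D = −5x² − 5x. Remainder: −9x − 4.
Step 8: lead(−9x − 4) ÷ lead(D) = −9x ÷ −x = 9. Subtract (9)·D = −9x − 9. Remainder: 5.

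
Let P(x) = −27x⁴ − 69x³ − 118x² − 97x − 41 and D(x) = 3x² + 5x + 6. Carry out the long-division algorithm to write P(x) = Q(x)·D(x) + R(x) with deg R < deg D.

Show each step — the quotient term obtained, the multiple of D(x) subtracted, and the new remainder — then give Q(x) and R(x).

Step 1: lead(−27x⁴ − 69x³ − 118x² − 97x − 41) ÷ lead(D) = −27x⁴ ÷ 3x² = −9x². Subtract (−9x²)·D = −27x⁴ − 45x³ − 54x². Remainder: −24x³ − 64x² − 97x − 41.
Step 2: lead(−24x³ − 64x² − 97x − 41) ÷ lead(D) = −24x³ ÷ 3x² = −8x. Subtract (−8x)·D = −24x³ − 40x² − 48x. Remainder: −24x² − 49x − 41.
Step 3: lead(−24x² − 49x − 41) ÷ lead(D) = −24x² ÷ 3x² = −8. Subtract (−8)·D = −24x² − 40x − 48. Remainder: −9x + 7.

Q(x) = −9x² − 8x − 8; R(x) = −9x + 7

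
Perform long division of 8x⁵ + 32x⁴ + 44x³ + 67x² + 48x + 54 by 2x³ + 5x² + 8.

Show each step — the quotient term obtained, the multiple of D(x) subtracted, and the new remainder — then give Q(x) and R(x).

Q(x) = 4x² + 6x + 7; R(x) = −2

Step 1: lead(8x⁵ + 32x⁴ + 44x³ + 67x² + 48x + 54) ÷ lead(D) = 8x⁵ ÷ 2x³ = 4x². Subtract (4x²)·D = 8x⁵ + 20x⁴ + 32x². Remainder: 12x⁴ + 44x³ + 35x² + 48x + 54.
Step 2: lead(12x⁴ + 44x³ + 35x² + 48x + 54) ÷ lead(D) = 12x⁴ ÷ 2x³ = 6x. Subtract (6x)·D = 12x⁴ + 30x³ + 48x. Remainder: 14x³ + 35x² + 54.
Step 3: lead(14x³ + 35x² + 54) ÷ lead(D) = 14x³ ÷ 2x³ = 7. Subtract (7)·D = 14x³ + 35x² + 56. Remainder: −2.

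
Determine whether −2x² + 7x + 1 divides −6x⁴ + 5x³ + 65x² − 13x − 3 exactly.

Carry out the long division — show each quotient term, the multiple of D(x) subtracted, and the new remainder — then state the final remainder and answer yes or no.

Step 1: lead(−6x⁴ + 5x³ + 65x² − 13x − 3) ÷ lead(D) = −6x⁴ ÷ −2x² = 3x². Subtract (3x²)·D = −6x⁴ + 21x³ + 3x². Remainder: −16x³ + 62x² − 13x − 3.
Step 2: lead(−16x³ + 62x² − 13x − 3) ÷ lead(D) = −16x³ ÷ −2x² = 8x. Subtract (8x)·D = −16x³ + 56x² + 8x. Remainder: 6x² − 21x − 3.
Step 3: lead(6x² − 21x − 3) ÷ lead(D) = 6x² ÷ −2x² = −3. Subtract (−3)·D = 6x² − 21x − 3. Remainder: 0.

R(x) = 0, so D(x) is a factor of P(x). yes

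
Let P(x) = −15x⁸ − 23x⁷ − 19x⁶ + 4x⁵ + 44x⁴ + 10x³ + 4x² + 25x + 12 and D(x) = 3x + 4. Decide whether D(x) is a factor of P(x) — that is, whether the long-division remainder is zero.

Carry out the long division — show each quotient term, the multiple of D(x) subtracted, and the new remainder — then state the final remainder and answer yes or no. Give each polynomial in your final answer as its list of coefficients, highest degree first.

R = [0], so D(x) is a factor of P(x). yes

Step 1: lead(−15x⁸ − 23x⁷ − 19x⁶ + 4x⁵ + 44x⁴ + 10x³ + 4x² + 25x + 12) ÷ lead(D) = −15x⁸ ÷ 3x = −5x⁷. Subtract (−5x⁷)·D = −15x⁸ − 20x⁷. Remainder: −3x⁷ − 19x⁶ + 4x⁵ + 44x⁴ + 10x³ + 4x² + 25x + 12.
Step 2: lead(−3x⁷ − 19x⁶ + 4x⁵ + 44x⁴ + 10x³ + 4x² + 25x + 12) ÷ lead(D) = −3x⁷ ÷ 3x = −x⁶. Subtract (−x⁶)·D = −3x⁷ − 4x⁶. Remainder: −15x⁶ + 4x⁵ + 44x⁴ + 10x³ + 4x² + 25x + 12.
Step 3: lead(−15x⁶ + 4x⁵ + 44x⁴ + 10x³ + 4x² + 25x + 12) ÷ lead(D) = −15x⁶ ÷ 3x = −5x⁵. Subtract (−5x⁵)·D = −15x⁶ − 20x⁵. Remainder: 24x⁵ + 44x⁴ + 10x³ + 4x² + 25x + 12.
Step 4: lead(24x⁵ + 44x⁴ + 10x³ + 4x² + 25x + 12) ÷ lead(D) = 24x⁵ ÷ 3x = 8x⁴. Subtract (8x⁴)·D = 24x⁵ + 32x⁴. Remainder: 12x⁴ + 10x³ + 4x² + 25x + 12.
Step 5: lead(12x⁴ + 10x³ + 4x² + 25x + 12) ÷ lead(D) = 12x⁴ ÷ 3x = 4x³. Subtract (4x³)·D = 12x⁴ + 16x³. Remainder: −6x³ + 4x² + 25x + 12.
Step 6: lead(−6x³ + 4x² + 25x + 12) ÷ lead(D) = −6x³ ÷ 3x = −2x². Subtract (−2x²)·D = −6x³ − 8x². Remainder: 12x² + 25x + 12.
Step 7: lead(12x² + 25x + 12) ÷ lead(D) = 12x² ÷ 3x = 4x. Subtract (4x)·D = 12x² + 16x. Remainder: 9x + 12.
Step 8: lead(9x + 12) ÷ lead(D) = 9x ÷ 3x = 3. Subtract (3)·D = 9x + 12. Remainder: 0.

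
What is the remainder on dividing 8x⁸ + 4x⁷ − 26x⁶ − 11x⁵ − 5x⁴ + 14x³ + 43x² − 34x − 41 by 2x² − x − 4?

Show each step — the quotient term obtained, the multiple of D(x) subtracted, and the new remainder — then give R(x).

R(x) = −6x − 9

Step 1: lead(8x⁸ + 4x⁷ − 26x⁶ − 11x⁵ − 5x⁴ + 14x³ + 43x² − 34x − 41) ÷ lead(D) = 8x⁸ ÷ 2x² = 4x⁶. Subtract (4x⁶)·D = 8x⁸ − 4x⁷ − 16x⁶. Remainder: 8x⁷ − 10x⁶ − 11x⁵ − 5x⁴ + 14x³ + 43x² − 34x − 41.
Step 2: lead(8x⁷ − 10x⁶ − 11x⁵ − 5x⁴ + 14x³ + 43x² − 34x − 41) ÷ lead(D) = 8x⁷ ÷ 2x² = 4x⁵. Subtract (4x⁵)·D = 8x⁷ − 4x⁶ − 16x⁵. Remainder: −6x⁶ + 5x⁵ − 5x⁴ + 14x³ + 43x² − 34x − 41.
Step 3: lead(−6x⁶ + 5x⁵ − 5x⁴ + 14x³ + 43x² − 34x − 41) ÷ lead(D) = −6x⁶ ÷ 2x² = −3x⁴. Subtract (−3x⁴)·D = −6x⁶ + 3x⁵ + 12x⁴. Remainder: 2x⁵ − 17x⁴ + 14x³ + 43x² − 34x − 41.
Step 4: lead(2x⁵ − 17x⁴ + 14x³ + 43x² − 34x − 41) ÷ lead(D) = 2x⁵ ÷ 2x² = x³. Subtract (x³)·D = 2x⁵ − x⁴ − 4x³. Remainder: −16x⁴ + 18x³ + 43x² − 34x − 41.
Step 5: lead(−16x⁴ + 18x³ + 43x² − 34x − 41) ÷ lead(D) = −16x⁴ ÷ 2x² = −8x². Subtract (−8x²)·D = −16x⁴ + 8x³ + 32x². Remainder: 10x³ + 11x² − 34x − 41.
Step 6: lead(10x³ + 11x² − 34x − 41) ÷ lead(D) = 10x³ ÷ 2x² = 5x. Subtract (5x)·D = 10x³ − 5x² − 20x. Remainder: 16x² − 14x − 41.
Step 7: lead(16x² − 14x − 41) ÷ lead(D) = 16x² ÷ 2x² = 8. Subtract (8)·D = 16x² − 8x − 32. Remainder: −6x − 9.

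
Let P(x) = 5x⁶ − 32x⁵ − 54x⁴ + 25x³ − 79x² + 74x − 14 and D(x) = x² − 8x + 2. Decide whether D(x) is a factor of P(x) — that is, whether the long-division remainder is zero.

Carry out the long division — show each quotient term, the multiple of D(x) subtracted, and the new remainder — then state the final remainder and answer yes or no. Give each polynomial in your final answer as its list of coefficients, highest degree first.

R = [0], so D(x) is a factor of P(x). yes

Step 1: lead(5x⁶ − 32x⁵ − 54x⁴ + 25x³ − 79x² + 74x − 14) ÷ lead(D) = 5x⁶ ÷ x² = 5x⁴. Subtract (5x⁴)·D = 5x⁶ − 40x⁵ + 10x⁴. Remainder: 8x⁵ − 64x⁴ + 25x³ − 79x² + 74x − 14.
Step 2: lead(8x⁵ − 64x⁴ + 25x³ − 79x² + 74x − 14) ÷ lead(D) = 8x⁵ ÷ x² = 8x³. Subtract (8x³)·D = 8x⁵ − 64x⁴ + 16x³. Remainder: 9x³ − 79x² + 74x − 14.
Step 3: lead(9x³ − 79x² + 74x − 14) ÷ lead(D) = 9x³ ÷ x² = 9x. Subtract (9x)·D = 9x³ − 72x² + 18x. Remainder: −7x² + 56x − 14.
Step 4: lead(−7x² + 56x − 14) ÷ lead(D) = −7x² ÷ x² = −7. Subtract (−7)·D = −7x² + 56x − 14. Remainder: 0.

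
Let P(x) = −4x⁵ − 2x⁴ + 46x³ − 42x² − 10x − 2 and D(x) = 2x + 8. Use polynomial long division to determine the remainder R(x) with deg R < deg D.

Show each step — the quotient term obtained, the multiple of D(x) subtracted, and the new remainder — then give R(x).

R(x) = 6

Step 1: lead(−4x⁵ − 2x⁴ + 46x³ − 42x² − 10x − 2) ÷ lead(D) = −4x⁵ ÷ 2x = −2x⁴. Subtract (−2x⁴)·D = −4x⁵ − 16x⁴. Remainder: 14x⁴ + 46x³ − 42x² − 10x − 2.
Step 2: lead(14x⁴ + 46x³ − 42x² − 10x − 2) ÷ lead(D) = 14x⁴ ÷ 2x = 7x³. Subtract (7x³)·D = 14x⁴ + 56x³. Remainder: −10x³ − 42x² − 10x − 2.
Step 3: lead(−10x³ − 42x² − 10x − 2) ÷ lead(D) = −10x³ ÷ 2x = −5x². Subtract (−5x²)·D = −10x³ − 40x². Remainder: −2x² − 10x − 2.
Step 4: lead(−2x² − 10x − 2) ÷ lead(D) = −2x² ÷ 2x = −x. Subtract (−x)·D = −2x² − 8x. Remainder: −2x − 2.
Step 5: lead(−2x − 2) ÷ lead(D) = −2x ÷ 2x = −1. Subtract (−1)·D = −2x − 8. Remainder: 6.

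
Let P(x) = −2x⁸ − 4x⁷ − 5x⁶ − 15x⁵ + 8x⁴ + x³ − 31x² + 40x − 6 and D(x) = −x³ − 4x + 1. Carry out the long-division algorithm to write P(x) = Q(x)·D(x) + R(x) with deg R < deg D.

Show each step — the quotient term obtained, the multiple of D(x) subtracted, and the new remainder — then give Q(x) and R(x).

Step 1: lead(−2x⁸ − 4x⁷ − 5x⁶ − 15x⁵ + 8x⁴ + x³ − 31x² + 40x − 6) ÷ lead(D) = −2x⁸ ÷ −x³ = 2x⁵. Subtract (2x⁵)·D = −2x⁸ − 8x⁶ + 2x⁵. Remainder: −4x⁷ + 3x⁶ − 17x⁵ + 8x⁴ + x³ − 31x² + 40x − 6.
Step 2: lead(−4x⁷ + 3x⁶ − 17x⁵ + 8x⁴ + x³ − 31x² + 40x − 6) ÷ lead(D) = −4x⁷ ÷ −x³ = 4x⁴. Subtract (4x⁴)·D = −4x⁷ − 16x⁵ + 4x⁴. Remainder: 3x⁶ − x⁵ + 4x⁴ + x³ − 31x² + 40x − 6.
Step 3: lead(3x⁶ − x⁵ + 4x⁴ + x³ − 31x² + 40x − 6) ÷ lead(D) = 3x⁶ ÷ −x³ = −3x³. Subtract (−3x³)·D = 3x⁶ + 12x⁴ − 3x³. Remainder: −x⁵ − 8x⁴ + 4x³ − 31x² + 40x − 6.
Step 4: lead(−x⁵ − 8x⁴ + 4x³ − 31x² + 40x − 6) ÷ lead(D) = −x⁵ ÷ −x³ = x². Subtract (x²)·D = −x⁵ − 4x³ + x². Remainder: −8x⁴ + 8x³ − 32x² + 40x − 6.
Step 5: lead(−8x⁴ + 8x³ − 32x² + 40x − 6) ÷ lead(D) = −8x⁴ ÷ −x³ = 8x. Subtract (8x)·D = −8x⁴ − 32x² + 8x. Remainder: 8x³ + 32x − 6.
Step 6: lead(8x³ + 32x − 6) ÷ lead(D) = 8x³ ÷ −x³ = −8. Subtract (−8)·D = 8x³ + 32x − 8. Remainder: 2.

Q(x) = 2x⁵ + 4x⁴ − 3x³ + x² + 8x − 8; R(x) = 2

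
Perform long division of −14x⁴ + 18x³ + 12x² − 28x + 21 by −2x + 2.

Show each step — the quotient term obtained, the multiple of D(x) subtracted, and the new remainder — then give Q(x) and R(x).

Step 1: lead(−14x⁴ + 18x³ + 12x² − 28x + 21) ÷ lead(D) = −14x⁴ ÷ −2x = 7x³. Subtract (7x³)·D = −14x⁴ + 14x³. Remainder: 4x³ + 12x² − 28x + 21.
Step 2: lead(4x³ + 12x² − 28x + 21) ÷ lead(D) = 4x³ ÷ −2x = −2x². Subtract (−2x²)·D = 4x³ − 4x². Remainder: 16x² − 28x + 21.
Step 3: lead(16x² − 28x + 21) ÷ lead(D) = 16x² ÷ −2x = −8x. Subtract (−8x)·D = 16x² − 16x. Remainder: −12x + 21.
Step 4: lead(−12x + 21) ÷ lead(D) = −12x ÷ −2x = 6. Subtract (6)·D = −12x + 12. Remainder: 9.

Q(x) = 7x³ − 2x² − 8x + 6; R(x) = 9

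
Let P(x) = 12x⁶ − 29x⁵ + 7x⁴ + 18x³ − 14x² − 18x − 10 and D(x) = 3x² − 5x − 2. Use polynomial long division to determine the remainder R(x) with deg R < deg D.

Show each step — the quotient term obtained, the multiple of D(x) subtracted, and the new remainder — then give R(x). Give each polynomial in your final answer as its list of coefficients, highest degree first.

R = [-6]

Step 1: lead(12x⁶ − 29x⁵ + 7x⁴ + 18x³ − 14x² − 18x − 10) ÷ lead(D) = 12x⁶ ÷ 3x² = 4x⁴. Subtract (4x⁴)·D = 12x⁶ − 20x⁵ − 8x⁴. Remainder: −9x⁵ + 15x⁴ + 18x³ − 14x² − 18x − 10.
Step 2: lead(−9x⁵ + 15x⁴ + 18x³ − 14x² − 18x − 10) ÷ lead(D) = −9x⁵ ÷ 3x² = −3x³. Subtract (−3x³)·D = −9x⁵ + 15x⁴ + 6x³. Remainder: 12x³ − 14x² − 18x − 10.
Step 3: lead(12x³ − 14x² − 18x − 10) ÷ lead(D) = 12x³ ÷ 3x² = 4x. Subtract (4x)·D = 12x³ − 20x² − 8x. Remainder: 6x² − 10x − 10.
Step 4: lead(6x² − 10x − 10) ÷ lead(D) = 6x² ÷ 3x² = 2. Subtract (2)·D = 6x² − 10x − 4. Remainder: −6.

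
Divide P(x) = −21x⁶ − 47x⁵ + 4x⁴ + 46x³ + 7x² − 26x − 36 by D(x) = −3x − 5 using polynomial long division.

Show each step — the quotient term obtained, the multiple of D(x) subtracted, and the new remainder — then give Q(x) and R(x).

Step 1: lead(−21x⁶ − 47x⁵ + 4x⁴ + 46x³ + 7x² − 26x − 36) ÷ lead(D) = −21x⁶ ÷ −3x = 7x⁵. Subtract (7x⁵)·D = −21x⁶ − 35x⁵. Remainder: −12x⁵ + 4x⁴ + 46x³ + 7x² − 26x − 36.
Step 2: lead(−12x⁵ + 4x⁴ + 46x³ + 7x² − 26x − 36) ÷ lead(D) = −12x⁵ ÷ −3x = 4x⁴. Subtract (4x⁴)·D = −12x⁵ − 20x⁴. Remainder: 24x⁴ + 46x³ + 7x² − 26x − 36.
Step 3: lead(24x⁴ + 46x³ + 7x² − 26x − 36) ÷ lead(D) = 24x⁴ ÷ −3x = −8x³. Subtract (−8x³)·D = 24x⁴ + 40x³. Remainder: 6x³ + 7x² − 26x − 36.
Step 4: lead(6x³ + 7x² − 26x − 36) ÷ lead(D) = 6x³ ÷ −3x = −2x². Subtract (−2x²)·D = 6x³ + 10x². Remainder: −3x² − 26x − 36.
Step 5: lead(−3x² − 26x − 36) ÷ lead(D) = −3x² ÷ −3x = x. Subtract (x)·D = −3x² − 5x. Remainder: −21x − 36.
Step 6: lead(−21x − 36) ÷ lead(D) = −21x ÷ −3x = 7. Subtract (7)·D = −21x − 35. Remainder: −1.

Q(x) = 7x⁵ + 4x⁴ − 8x³ − 2x² + x + 7; R(x) = −1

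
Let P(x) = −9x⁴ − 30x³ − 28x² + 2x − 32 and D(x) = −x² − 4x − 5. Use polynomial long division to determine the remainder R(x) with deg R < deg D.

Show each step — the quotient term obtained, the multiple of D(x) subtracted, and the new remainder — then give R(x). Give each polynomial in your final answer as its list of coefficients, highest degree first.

R = [3]

Step 1: lead(−9x⁴ − 30x³ − 28x² + 2x − 32) ÷ lead(D) = −9x⁴ ÷ −x² = 9x². Subtract (9x²)·D = −9x⁴ − 36x³ − 45x². Remainder: 6x³ + 17x² + 2x − 32.
Step 2: lead(6x³ + 17x² + 2x − 32) ÷ lead(D) = 6x³ ÷ −x² = −6x. Subtract (−6x)·D = 6x³ + 24x² + 30x. Remainder: −7x² − 28x − 32.
Step 3: lead(−7x² − 28x − 32) ÷ lead(D) = −7x² ÷ −x² = 7. Subtract (7)·D = −7x² − 28x − 35. Remainder: 3.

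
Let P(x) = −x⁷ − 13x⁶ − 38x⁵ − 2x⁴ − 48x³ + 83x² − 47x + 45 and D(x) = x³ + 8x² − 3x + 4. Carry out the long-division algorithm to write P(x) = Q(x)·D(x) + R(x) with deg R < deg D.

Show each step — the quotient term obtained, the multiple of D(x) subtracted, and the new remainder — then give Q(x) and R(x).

Step 1: lead(−x⁷ − 13x⁶ − 38x⁵ − 2x⁴ − 48x³ + 83x² − 47x + 45) ÷ lead(D) = −x⁷ ÷ x³ = −x⁴. Subtract (−x⁴)·D = −x⁷ − 8x⁶ + 3x⁵ − 4x⁴. Remainder: −5x⁶ − 41x⁵ + 2x⁴ − 48x³ + 83x² − 47x + 45.
Step 2: lead(−5x⁶ − 41x⁵ + 2x⁴ − 48x³ + 83x² − 47x + 45) ÷ lead(D) = −5x⁶ ÷ x³ = −5x³. Subtract (−5x³)·D = −5x⁶ − 40x⁵ + 15x⁴ − 20x³. Remainder: −x⁵ − 13x⁴ − 28x³ + 83x² − 47x + 45.
Step 3: lead(−x⁵ − 13x⁴ − 28x³ + 83x² − 47x + 45) ÷ lead(D) = −x⁵ ÷ x³ = −x². Subtract (−x²)·D = −x⁵ − 8x⁴ + 3x³ − 4x². Remainder: −5x⁴ − 31x³ + 87x² − 47x + 45.
Step 4: lead(−5x⁴ − 31x³ + 87x² − 47x + 45) ÷ lead(D) = −5x⁴ ÷ x³ = −5x. Subtract (−5x)·D = −5x⁴ − 40x³ + 15x² − 20x. Remainder: 9x³ + 72x² − 27x + 45.
Step 5: lead(9x³ + 72x² − 27x + 45) ÷ lead(D) = 9x³ ÷ x³ = 9. Subtract (9)·D = 9x³ + 72x² − 27x + 36. Remainder: 9.

Q(x) = −x⁴ − 5x³ − x² − 5x + 9; R(x) = 9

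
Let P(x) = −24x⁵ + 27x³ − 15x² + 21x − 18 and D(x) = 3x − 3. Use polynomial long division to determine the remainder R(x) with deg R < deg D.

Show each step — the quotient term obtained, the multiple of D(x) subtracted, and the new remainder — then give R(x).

R(x) = −9

Step 1: lead(−24x⁵ + 27x³ − 15x² + 21x − 18) ÷ lead(D) = −24x⁵ ÷ 3x = −8x⁴. Subtract (−8x⁴)·D = −24x⁵ + 24x⁴. Remainder: −24x⁴ + 27x³ − 15x² + 21x − 18.
Step 2: lead(−24x⁴ + 27x³ − 15x² + 21x − 18) ÷ lead(D) = −24x⁴ ÷ 3x = −8x³. Subtract (−8x³)·D = −24x⁴ + 24x³. Remainder: 3x³ − 15x² + 21x − 18.
Step 3: lead(3x³ − 15x² + 21x − 18) ÷ lead(D) = 3x³ ÷ 3x = x². Subtract (x²)·D = 3x³ − 3x². Remainder: −12x² + 21x − 18.
Step 4: lead(−12x² + 21x − 18) ÷ lead(D) = −12x² ÷ 3x = −4x. Subtract (−4x)·D = −12x² + 12x. Remainder: 9x − 18.
Step 5: lead(9x − 18) ÷ lead(D) = 9x ÷ 3x = 3. Subtract (3)·D = 9x − 9. Remainder: −9.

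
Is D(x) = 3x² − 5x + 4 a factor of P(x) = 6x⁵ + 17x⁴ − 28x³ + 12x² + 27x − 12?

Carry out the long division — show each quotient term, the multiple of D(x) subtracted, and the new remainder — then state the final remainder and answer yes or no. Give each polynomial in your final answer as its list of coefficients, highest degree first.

Step 1: lead(6x⁵ + 17x⁴ − 28x³ + 12x² + 27x − 12) ÷ lead(D) = 6x⁵ ÷ 3x² = 2x³. Subtract (2x³)·D = 6x⁵ − 10x⁴ + 8x³. Remainder: 27x⁴ − 36x³ + 12x² + 27x − 12.
Step 2: lead(27x⁴ − 36x³ + 12x² + 27x − 12) ÷ lead(D) = 27x⁴ ÷ 3x² = 9x². Subtract (9x²)·D = 27x⁴ − 45x³ + 36x². Remainder: 9x³ − 24x² + 27x − 12.
Step 3: lead(9x³ − 24x² + 27x − 12) ÷ lead(D) = 9x³ ÷ 3x² = 3x. Subtract (3x)·D = 9x³ − 15x² + 12x. Remainder: −9x² + 15x − 12.
Step 4: lead(−9x² + 15x − 12) ÷ lead(D) = −9x² ÷ 3x² = −3. Subtract (−3)·D = −9x² + 15x − 12. Remainder: 0.

R = [0], so D(x) is a factor of P(x). yes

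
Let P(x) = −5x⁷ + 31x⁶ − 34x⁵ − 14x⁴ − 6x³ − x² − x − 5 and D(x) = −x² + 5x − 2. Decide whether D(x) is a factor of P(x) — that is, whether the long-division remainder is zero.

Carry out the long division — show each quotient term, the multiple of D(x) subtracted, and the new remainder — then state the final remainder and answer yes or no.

R(x) = −7, so D(x) is not a factor of P(x). no

Step 1: lead(−5x⁷ + 31x⁶ − 34x⁵ − 14x⁴ − 6x³ − x² − x − 5) ÷ lead(D) = −5x⁷ ÷ −x² = 5x⁵. Subtract (5x⁵)·D = −5x⁷ + 25x⁶ − 10x⁵. Remainder: 6x⁶ − 24x⁵ − 14x⁴ − 6x³ − x² − x − 5.
Step 2: lead(6x⁶ − 24x⁵ − 14x⁴ − 6x³ − x² − x − 5) ÷ lead(D) = 6x⁶ ÷ −x² = −6x⁴. Subtract (−6x⁴)·D = 6x⁶ − 30x⁵ + 12x⁴. Remainder: 6x⁵ − 26x⁴ − 6x³ − x² − x − 5.
Step 3: lead(6x⁵ − 26x⁴ − 6x³ − x² − x − 5) ÷ lead(D) = 6x⁵ ÷ −x² = −6x³. Subtract (−6x³)·D = 6x⁵ − 30x⁴ + 12x³. Remainder: 4x⁴ − 18x³ − x² − x − 5.
Step 4: lead(4x⁴ − 18x³ − x² − x − 5) ÷ lead(D) = 4x⁴ ÷ −x² = −4x². Subtract (−4x²)·D = 4x⁴ − 20x³ + 8x². Remainder: 2x³ − 9x² − x − 5.
Step 5: lead(2x³ − 9x² − x − 5) ÷ lead(D) = 2x³ ÷ −x² = −2x. Subtract (−2x)·D = 2x³ − 10x² + 4x. Remainder: x² − 5x − 5.
Step 6: lead(x² − 5x − 5) ÷ lead(D) = x² ÷ −x² = −1. Subtract (−1)·D = x² − 5x + 2. Remainder: −7.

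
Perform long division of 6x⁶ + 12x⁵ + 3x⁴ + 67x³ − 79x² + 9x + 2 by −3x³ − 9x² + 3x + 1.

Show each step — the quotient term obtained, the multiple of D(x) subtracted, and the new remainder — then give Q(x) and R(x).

Step 1: lead(6x⁶ + 12x⁵ + 3x⁴ + 67x³ − 79x² + 9x + 2) ÷ lead(D) = 6x⁶ ÷ −3x³ = −2x³. Subtract (−2x³)·D = 6x⁶ + 18x⁵ − 6x⁴ − 2x³. Remainder: −6x⁵ + 9x⁴ + 69x³ − 79x² + 9x + 2.
Step 2: lead(−6x⁵ + 9x⁴ + 69x³ − 79x² + 9x + 2) ÷ lead(D) = −6x⁵ ÷ −3x³ = 2x². Subtract (2x²)·D = −6x⁵ − 18x⁴ + 6x³ + 2x². Remainder: 27x⁴ + 63x³ − 81x² + 9x + 2.
Step 3: lead(27x⁴ + 63x³ − 81x² + 9x + 2) ÷ lead(D) = 27x⁴ ÷ −3x³ = −9x. Subtract (−9x)·D = 27x⁴ + 81x³ − 27x² − 9x. Remainder: −18x³ − 54x² + 18x + 2.
Step 4: lead(−18x³ − 54x² + 18x + 2) ÷ lead(D) = −18x³ ÷ −3x³ = 6. Subtract (6)·D = −18x³ − 54x² + 18x + 6. Remainder: −4.

Q(x) = −2x³ + 2x² − 9x + 6; R(x) = −4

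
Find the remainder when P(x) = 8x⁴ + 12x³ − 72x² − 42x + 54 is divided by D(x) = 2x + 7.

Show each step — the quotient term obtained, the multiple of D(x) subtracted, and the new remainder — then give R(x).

Step 1: lead(8x⁴ + 12x³ − 72x² − 42x + 54) ÷ lead(D) = 8x⁴ ÷ 2x = 4x³. Subtract (4x³)·D = 8x⁴ + 28x³. Remainder: −16x³ − 72x² − 42x + 54.
Step 2: lead(−16x³ − 72x² − 42x + 54) ÷ lead(D) = −16x³ ÷ 2x = −8x². Subtract (−8x²)·D = −16x³ − 56x². Remainder: −16x² − 42x + 54.
Step 3: lead(−16x² − 42x + 54) ÷ lead(D) = −16x² ÷ 2x = −8x. Subtract (−8x)·D = −16x² − 56x. Remainder: 14x + 54.
Step 4: lead(14x + 54) ÷ lead(D) = 14x ÷ 2x = 7. Subtract (7)·D = 14x + 49. Remainder: 5.

R(x) = 5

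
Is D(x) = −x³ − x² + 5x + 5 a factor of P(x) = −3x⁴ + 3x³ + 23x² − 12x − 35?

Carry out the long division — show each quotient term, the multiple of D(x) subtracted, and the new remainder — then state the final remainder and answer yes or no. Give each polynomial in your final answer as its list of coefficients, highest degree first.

R = [2, 3, -5], so D(x) is not a factor of P(x). no

Step 1: lead(−3x⁴ + 3x³ + 23x² − 12x − 35) ÷ lead(D) = −3x⁴ ÷ −x³ = 3x. Subtract (3x)·D = −3x⁴ − 3x³ + 15x² + 15x. Remainder: 6x³ + 8x² − 27x − 35.
Step 2: lead(6x³ + 8x² − 27x − 35) ÷ lead(D) = 6x³ ÷ −x³ = −6. Subtract (−6)·D = 6x³ + 6x² − 30x − 30. Remainder: 2x² + 3x − 5.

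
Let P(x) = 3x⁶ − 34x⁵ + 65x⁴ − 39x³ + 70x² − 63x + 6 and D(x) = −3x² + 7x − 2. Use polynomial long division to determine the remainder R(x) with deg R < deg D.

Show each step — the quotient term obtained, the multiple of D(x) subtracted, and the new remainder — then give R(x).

R(x) = −8

Step 1: lead(3x⁶ − 34x⁵ + 65x⁴ − 39x³ + 70x² − 63x + 6) ÷ lead(D) = 3x⁶ ÷ −3x² = −x⁴. Subtract (−x⁴)·D = 3x⁶ − 7x⁵ + 2x⁴. Remainder: −27x⁵ + 63x⁴ − 39x³ + 70x² − 63x + 6.
Step 2: lead(−27x⁵ + 63x⁴ − 39x³ + 70x² − 63x + 6) ÷ lead(D) = −27x⁵ ÷ −3x² = 9x³. Subtract (9x³)·D = −27x⁵ + 63x⁴ − 18x³. Remainder: −21x³ + 70x² − 63x + 6.
Step 3: lead(−21x³ + 70x² − 63x + 6) ÷ lead(D) = −21x³ ÷ −3x² = 7x. Subtract (7x)·D = −21x³ + 49x² − 14x. Remainder: 21x² − 49x + 6.
Step 4: lead(21x² − 49x + 6) ÷ lead(D) = 21x² ÷ −3x² = −7. Subtract (−7)·D = 21x² − 49x + 14. Remainder: −8.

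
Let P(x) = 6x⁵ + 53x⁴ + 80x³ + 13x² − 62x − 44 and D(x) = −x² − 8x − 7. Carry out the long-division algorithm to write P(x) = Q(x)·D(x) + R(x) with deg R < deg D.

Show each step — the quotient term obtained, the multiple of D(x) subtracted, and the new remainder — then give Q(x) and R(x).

Q(x) = −6x³ − 5x² + 2x + 6; R(x) = −2

Step 1: lead(6x⁵ + 53x⁴ + 80x³ + 13x² − 62x − 44) ÷ lead(D) = 6x⁵ ÷ −x² = −6x³. Subtract (−6x³)·D = 6x⁵ + 48x⁴ + 42x³. Remainder: 5x⁴ + 38x³ + 13x² − 62x − 44.
Step 2: lead(5x⁴ + 38x³ + 13x² − 62x − 44) ÷ lead(D) = 5x⁴ ÷ −x² = −5x². Subtract (−5x²)·D = 5x⁴ + 40x³ + 35x². Remainder: −2x³ − 22x² − 62x − 44.
Step 3: lead(−2x³ − 22x² − 62x − 44) ÷ lead(D) = −2x³ ÷ −x² = 2x. Subtract (2x)·D = −2x³ − 16x² − 14x. Remainder: −6x² − 48x − 44.
Step 4: lead(−6x² − 48x − 44) ÷ lead(D) = −6x² ÷ −x² = 6. Subtract (6)·D = −6x² − 48x − 42. Remainder: −2.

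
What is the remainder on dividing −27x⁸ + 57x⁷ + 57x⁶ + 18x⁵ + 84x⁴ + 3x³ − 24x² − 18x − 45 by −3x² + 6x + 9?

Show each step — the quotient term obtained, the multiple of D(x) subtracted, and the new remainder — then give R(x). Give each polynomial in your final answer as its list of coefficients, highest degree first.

Step 1: lead(−27x⁸ + 57x⁷ + 57x⁶ + 18x⁵ + 84x⁴ + 3x³ − 24x² − 18x − 45) ÷ lead(D) = −27x⁸ ÷ −3x² = 9x⁶. Subtract (9x⁶)·D = −27x⁸ + 54x⁷ + 81x⁶. Remainder: 3x⁷ − 24x⁶ + 18x⁵ + 84x⁴ + 3x³ − 24x² − 18x − 45.
Step 2: lead(3x⁷ − 24x⁶ + 18x⁵ + 84x⁴ + 3x³ − 24x² − 18x − 45) ÷ lead(D) = 3x⁷ ÷ −3x² = −x⁵. Subtract (−x⁵)·D = 3x⁷ − 6x⁶ − 9x⁵. Remainder: −18x⁶ + 27x⁵ + 84x⁴ + 3x³ − 24x² − 18x − 45.
Step 3: lead(−18x⁶ + 27x⁵ + 84x⁴ + 3x³ − 24x² − 18x − 45) ÷ lead(D) = −18x⁶ ÷ −3x² = 6x⁴. Subtract (6x⁴)·D = −18x⁶ + 36x⁵ + 54x⁴. Remainder: −9x⁵ + 30x⁴ + 3x³ − 24x² − 18x − 45.
Step 4: lead(−9x⁵ + 30x⁴ + 3x³ − 24x² − 18x − 45) ÷ lead(D) = −9x⁵ ÷ −3x² = 3x³. Subtract (3x³)·D = −9x⁵ + 18x⁴ + 27x³. Remainder: 12x⁴ − 24x³ − 24x² − 18x − 45.
Step 5: lead(12x⁴ − 24x³ − 24x² − 18x − 45) ÷ lead(D) = 12x⁴ ÷ −3x² = −4x². Subtract (−4x²)·D = 12x⁴ − 24x³ − 36x². Remainder: 12x² − 18x − 45.
Step 6: lead(12x² − 18x − 45) ÷ lead(D) = 12x² ÷ −3x² = −4. Subtract (−4)·D = 12x² − 24x − 36. Remainder: 6x − 9.

R = [6, -9]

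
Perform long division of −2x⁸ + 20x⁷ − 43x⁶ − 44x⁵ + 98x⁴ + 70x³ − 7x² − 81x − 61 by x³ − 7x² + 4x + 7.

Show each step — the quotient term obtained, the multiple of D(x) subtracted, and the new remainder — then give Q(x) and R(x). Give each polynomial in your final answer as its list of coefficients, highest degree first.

Step 1: lead(−2x⁸ + 20x⁷ − 43x⁶ − 44x⁵ + 98x⁴ + 70x³ − 7x² − 81x − 61) ÷ lead(D) = −2x⁸ ÷ x³ = −2x⁵. Subtract (−2x⁵)·D = −2x⁸ + 14x⁷ − 8x⁶ − 14x⁵. Remainder: 6x⁷ − 35x⁶ − 30x⁵ + 98x⁴ + 70x³ − 7x² − 81x − 61.
Step 2: lead(6x⁷ − 35x⁶ − 30x⁵ + 98x⁴ + 70x³ − 7x² − 81x − 61) ÷ lead(D) = 6x⁷ ÷ x³ = 6x⁴. Subtract (6x⁴)·D = 6x⁷ − 42x⁶ + 24x⁵ + 42x⁴. Remainder: 7x⁶ − 54x⁵ + 56x⁴ + 70x³ − 7x² − 81x − 61.
Step 3: lead(7x⁶ − 54x⁵ + 56x⁴ + 70x³ − 7x² − 81x − 61) ÷ lead(D) = 7x⁶ ÷ x³ = 7x³. Subtract (7x³)·D = 7x⁶ − 49x⁵ + 28x⁴ + 49x³. Remainder: −5x⁵ + 28x⁴ + 21x³ − 7x² − 81x − 61.
Step 4: lead(−5x⁵ + 28x⁴ + 21x³ − 7x² − 81x − 61) ÷ lead(D) = −5x⁵ ÷ x³ = −5x². Subtract (−5x²)·D = −5x⁵ + 35x⁴ − 20x³ − 35x². Remainder: −7x⁴ + 41x³ + 28x² − 81x − 61.
Step 5: lead(−7x⁴ + 41x³ + 28x² − 81x − 61) ÷ lead(D) = −7x⁴ ÷ x³ = −7x. Subtract (−7x)·D = −7x⁴ + 49x³ − 28x² − 49x. Remainder: −8x³ + 56x² − 32x − 61.
Step 6: lead(−8x³ + 56x² − 32x − 61) ÷ lead(D) = −8x³ ÷ x³ = −8. Subtract (−8)·D = −8x³ + 56x² − 32x − 56. Remainder: −5.

Q = [-2, 6, 7, -5, -7, -8]; R = [-5]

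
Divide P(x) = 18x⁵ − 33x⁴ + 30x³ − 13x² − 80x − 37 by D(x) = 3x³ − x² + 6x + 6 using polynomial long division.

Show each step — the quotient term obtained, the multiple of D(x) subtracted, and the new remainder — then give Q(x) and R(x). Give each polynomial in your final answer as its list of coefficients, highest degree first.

Q = [6, -9, -5]; R = [4, -7]

Step 1: lead(18x⁵ − 33x⁴ + 30x³ − 13x² − 80x − 37) ÷ lead(D) = 18x⁵ ÷ 3x³ = 6x². Subtract (6x²)·D = 18x⁵ − 6x⁴ + 36x³ + 36x². Remainder: −27x⁴ − 6x³ − 49x² − 80x − 37.
Step 2: lead(−27x⁴ − 6x³ − 49x² − 80x − 37) ÷ lead(D) = −27x⁴ ÷ 3x³ = −9x. Subtract (−9x)·D = −27x⁴ + 9x³ − 54x² − 54x. Remainder: −15x³ + 5x² − 26x − 37.
Step 3: lead(−15x³ + 5x² − 26x − 37) ÷ lead(D) = −15x³ ÷ 3x³ = −5. Subtract (−5)·D = −15x³ + 5x² − 30x − 30. Remainder: 4x − 7.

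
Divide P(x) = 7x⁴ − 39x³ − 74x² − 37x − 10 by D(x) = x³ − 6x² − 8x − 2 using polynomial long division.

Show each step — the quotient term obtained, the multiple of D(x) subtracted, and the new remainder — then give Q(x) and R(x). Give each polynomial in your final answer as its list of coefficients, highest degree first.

Q = [7, 3]; R = [1, -4]

Step 1: lead(7x⁴ − 39x³ − 74x² − 37x − 10) ÷ lead(D) = 7x⁴ ÷ x³ = 7x. Subtract (7x)·D = 7x⁴ − 42x³ − 56x² − 14x. Remainder: 3x³ − 18x² − 23x − 10.
Step 2: lead(3x³ − 18x² − 23x − 10) ÷ lead(D) = 3x³ ÷ x³ = 3. Subtract (3)·D = 3x³ − 18x² − 24x − 6. Remainder: x − 4.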